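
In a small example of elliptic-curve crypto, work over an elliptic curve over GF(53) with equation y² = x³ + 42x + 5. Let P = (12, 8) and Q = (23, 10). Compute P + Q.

(12, 8) + (23, 10). λ = (10 - 8)/(23 - 12) ≡ 2/11 mod 53. 11⁻¹ ≡ 29 (mod 53), so λ ≡ 5.
  x = λ² - 12 - 23 = 25 - 35 ≡ 43; y = λ·(12 - 43) - 8 ≡ 49. → (43, 49)

(43, 49)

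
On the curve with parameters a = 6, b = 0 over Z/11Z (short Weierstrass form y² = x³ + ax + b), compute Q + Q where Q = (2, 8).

(5, 1)

tangent at (2, 8): λ = (3·2² + 6)/(2·8) ≡ 7/5. 5⁻¹ ≡ 9 (mod 11) since 5·9 = 45 ≡ 1, so λ ≡ 7·9 ≡ 8.
  x = λ² - 2 - 2 = 64 - 4 ≡ 5; y = λ·(2 - 5) - 8 ≡ 1. → (5, 1)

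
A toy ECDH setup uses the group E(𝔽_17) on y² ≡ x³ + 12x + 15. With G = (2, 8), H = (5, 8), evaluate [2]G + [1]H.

First 2G:
Repeated addition: build up to 2G.
2G: tangent at (2, 8): λ = (3·2² + 12)/(2·8) ≡ 7/16. 16⁻¹ ≡ 16 (mod 17), so λ ≡ 7·16 ≡ 10.
  x = λ² - 2 - 2 = 100 - 4 ≡ 11; y = λ·(2 - 11) - 8 ≡ 4. → (11, 4)
2G = (11, 4).
Finally 2G + H:
(11, 4) + (5, 8). λ = (8 - 4)/(5 - 11) ≡ 4/11 mod 17. 11⁻¹ ≡ 14 (mod 17), so λ ≡ 5.
  x = λ² - 11 - 5 = 25 - 16 ≡ 9; y = λ·(11 - 9) - 4 ≡ 6. → (9, 6)

(9, 6)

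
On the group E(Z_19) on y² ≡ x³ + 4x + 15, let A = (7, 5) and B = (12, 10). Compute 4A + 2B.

First 4A:
Double-and-add on 4 = (100)₂. Start with A = (7, 5) for the leading 1-bit.
double: tangent at (7, 5): λ = (3·7² + 4)/(2·5) ≡ 18/10. 10⁻¹ ≡ 2 (mod 19), so λ ≡ 18·2 ≡ 17.
  x = λ² - 7 - 7 = 289 - 14 ≡ 9; y = λ·(7 - 9) - 5 ≡ 18. → (9, 18)
double: tangent at (9, 18): λ = (3·9² + 4)/(2·18) ≡ 0/17. 17⁻¹ ≡ 9 (mod 19), so λ ≡ 0·9 ≡ 0.
  x = λ² - 9 - 9 = 0 - 18 ≡ 1; y = λ·(9 - 1) - 18 ≡ 1. → (1, 1)
4A = (1, 1).
Next 2B:
Repeated addition: build up to 2B.
2B: tangent at (12, 10): λ = (3·12² + 4)/(2·10) ≡ 18/1. 1⁻¹ ≡ 1 (mod 19) since 1·1 = 1 ≡ 1, so λ ≡ 18·1 ≡ 18.
  x = λ² - 12 - 12 = 324 - 24 ≡ 15; y = λ·(12 - 15) - 10 ≡ 12. → (15, 12)
2B = (15, 12).
Finally 4A + 2B:
(1, 1) + (15, 12). λ = (12 - 1)/(15 - 1) ≡ 11/14 mod 19. 14⁻¹ ≡ 15 (mod 19) since 14·15 = 210 ≡ 1, so λ ≡ 13.
  x = λ² - 1 - 15 = 169 - 16 ≡ 1; y = λ·(1 - 1) - 1 ≡ 18. → (1, 18)

(1, 18)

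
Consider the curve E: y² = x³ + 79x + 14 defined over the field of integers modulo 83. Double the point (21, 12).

(58, 33)

tangent at (21, 12): λ = (3·21² + 79)/(2·12) ≡ 74/24. 24⁻¹ ≡ 45 (mod 83), so λ ≡ 74·45 ≡ 10.
  x = λ² - 21 - 21 = 100 - 42 ≡ 58; y = λ·(21 - 58) - 12 ≡ 33. → (58, 33)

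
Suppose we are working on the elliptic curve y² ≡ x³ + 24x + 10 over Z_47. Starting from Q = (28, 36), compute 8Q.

(31, 29)

Double-and-add on 8 = (1000)₂. Start with Q = (28, 36) for the leading 1-bit.
double: tangent at (28, 36): λ = (3·28² + 24)/(2·36) ≡ 26/25. 25⁻¹ ≡ 32 (mod 47), so λ ≡ 26·32 ≡ 33.
  x = λ² - 28 - 28 = 1089 - 56 ≡ 46; y = λ·(28 - 46) - 36 ≡ 28. → (46, 28)
double: tangent at (46, 28): λ = (3·46² + 24)/(2·28) ≡ 27/9. 9⁻¹ ≡ 21 (mod 47), so λ ≡ 27·21 ≡ 3.
  x = λ² - 46 - 46 = 9 - 92 ≡ 11; y = λ·(46 - 11) - 28 ≡ 30. → (11, 30)
double: tangent at (11, 30): λ = (3·11² + 24)/(2·30) ≡ 11/13. 13⁻¹ ≡ 29 (mod 47), so λ ≡ 11·29 ≡ 37.
  x = λ² - 11 - 11 = 1369 - 22 ≡ 31; y = λ·(11 - 31) - 30 ≡ 29. → (31, 29)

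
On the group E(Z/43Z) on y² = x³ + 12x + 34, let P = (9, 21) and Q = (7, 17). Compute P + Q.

(9, 21) + (7, 17). λ = (17 - 21)/(7 - 9) ≡ 39/41 mod 43. 41⁻¹ ≡ 21 (mod 43) since 41·21 = 861 ≡ 1, so λ ≡ 2.
  x = λ² - 9 - 7 = 4 - 16 ≡ 31; y = λ·(9 - 31) - 21 ≡ 21. → (31, 21)

(31, 21)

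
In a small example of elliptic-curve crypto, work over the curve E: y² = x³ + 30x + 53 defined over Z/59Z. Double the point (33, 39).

(0, 42)

tangent at (33, 39): λ = (3·33² + 30)/(2·39) ≡ 52/19. 19⁻¹ ≡ 28 (mod 59) since 19·28 = 532 ≡ 1, so λ ≡ 52·28 ≡ 40.
  x = λ² - 33 - 33 = 1600 - 66 ≡ 0; y = λ·(33 - 0) - 39 ≡ 42. → (0, 42)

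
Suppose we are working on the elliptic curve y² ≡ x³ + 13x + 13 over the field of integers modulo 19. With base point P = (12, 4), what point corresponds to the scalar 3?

(16, 17)

Repeated addition: build up to 3P.
2P: tangent at (12, 4): λ = (3·12² + 13)/(2·4) ≡ 8/8. 8⁻¹ ≡ 12 (mod 19) since 8·12 = 96 ≡ 1, so λ ≡ 8·12 ≡ 1.
  x = λ² - 12 - 12 = 1 - 24 ≡ 15; y = λ·(12 - 15) - 4 ≡ 12. → (15, 12)
3P: (15, 12) + (12, 4). λ = (4 - 12)/(12 - 15) ≡ 11/16 mod 19. 16⁻¹ ≡ 6 (mod 19), so λ ≡ 9.
  x = λ² - 15 - 12 = 81 - 27 ≡ 16; y = λ·(15 - 16) - 12 ≡ 17. → (16, 17)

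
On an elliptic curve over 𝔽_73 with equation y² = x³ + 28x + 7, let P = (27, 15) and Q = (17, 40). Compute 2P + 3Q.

(17, 33)

First 2P:
Repeated addition: build up to 2P.
2P: tangent at (27, 15): λ = (3·27² + 28)/(2·15) ≡ 25/30. 30⁻¹ ≡ 56 (mod 73) since 30·56 = 1680 ≡ 1, so λ ≡ 25·56 ≡ 13.
  x = λ² - 27 - 27 = 169 - 54 ≡ 42; y = λ·(27 - 42) - 15 ≡ 9. → (42, 9)
2P = (42, 9).
Next 3Q:
Repeated addition: build up to 3Q.
2Q: tangent at (17, 40): λ = (3·17² + 28)/(2·40) ≡ 19/7. 7⁻¹ ≡ 21 (mod 73) since 7·21 = 147 ≡ 1, so λ ≡ 19·21 ≡ 34.
  x = λ² - 17 - 17 = 1156 - 34 ≡ 27; y = λ·(17 - 27) - 40 ≡ 58. → (27, 58)
3Q: (27, 58) + (17, 40). λ = (40 - 58)/(17 - 27) ≡ 55/63 mod 73. 63⁻¹ ≡ 51 (mod 73) since 63·51 = 3213 ≡ 1, so λ ≡ 31.
  x = λ² - 27 - 17 = 961 - 44 ≡ 41; y = λ·(27 - 41) - 58 ≡ 19. → (41, 19)
3Q = (41, 19).
Finally 2P + 3Q:
(42, 9) + (41, 19). λ = (19 - 9)/(41 - 42) ≡ 10/72 mod 73. 72⁻¹ ≡ 72 (mod 73), so λ ≡ 63.
  x = λ² - 42 - 41 = 3969 - 83 ≡ 17; y = λ·(42 - 17) - 9 ≡ 33. → (17, 33)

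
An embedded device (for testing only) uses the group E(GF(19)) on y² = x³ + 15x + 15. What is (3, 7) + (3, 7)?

tangent at (3, 7): λ = (3·3² + 15)/(2·7) ≡ 4/14. 14⁻¹ ≡ 15 (mod 19), so λ ≡ 4·15 ≡ 3.
  x = λ² - 3 - 3 = 9 - 6 ≡ 3; y = λ·(3 - 3) - 7 ≡ 12. → (3, 12)

(3, 12)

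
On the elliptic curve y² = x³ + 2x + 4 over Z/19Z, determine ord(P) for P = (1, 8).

12

2P: tangent at (1, 8): λ = (3·1² + 2)/(2·8) ≡ 5/16. 16⁻¹ ≡ 6 (mod 19), so λ ≡ 5·6 ≡ 11.
  x = λ² - 1 - 1 = 121 - 2 ≡ 5; y = λ·(1 - 5) - 8 ≡ 5. → (5, 5)
3P: (5, 5) + (1, 8). λ = (8 - 5)/(1 - 5) ≡ 3/15 mod 19. 15⁻¹ ≡ 14 (mod 19) since 15·14 = 210 ≡ 1, so λ ≡ 4.
  x = λ² - 5 - 1 = 16 - 6 ≡ 10; y = λ·(5 - 10) - 5 ≡ 13. → (10, 13)
4P: (10, 13) + (1, 8). λ = (8 - 13)/(1 - 10) ≡ 14/10 mod 19. 10⁻¹ ≡ 2 (mod 19), so λ ≡ 9.
  x = λ² - 10 - 1 = 81 - 11 ≡ 13; y = λ·(10 - 13) - 13 ≡ 17. → (13, 17)
5P: (13, 17) + (1, 8). λ = (8 - 17)/(1 - 13) ≡ 10/7 mod 19. 7⁻¹ ≡ 11 (mod 19), so λ ≡ 15.
  x = λ² - 13 - 1 = 225 - 14 ≡ 2; y = λ·(13 - 2) - 17 ≡ 15. → (2, 15)
6P: (2, 15) + (1, 8). λ = (8 - 15)/(1 - 2) ≡ 12/18 mod 19. 18⁻¹ ≡ 18 (mod 19), so λ ≡ 7.
  x = λ² - 2 - 1 = 49 - 3 ≡ 8; y = λ·(2 - 8) - 15 ≡ 0. → (8, 0)
7P: (8, 0) + (1, 8). λ = (8 - 0)/(1 - 8) ≡ 8/12 mod 19. 12⁻¹ ≡ 8 (mod 19), so λ ≡ 7.
  x = λ² - 8 - 1 = 49 - 9 ≡ 2; y = λ·(8 - 2) - 0 ≡ 4. → (2, 4)
8P: (2, 4) + (1, 8). λ = (8 - 4)/(1 - 2) ≡ 4/18 mod 19. 18⁻¹ ≡ 18 (mod 19), so λ ≡ 15.
  x = λ² - 2 - 1 = 225 - 3 ≡ 13; y = λ·(2 - 13) - 4 ≡ 2. → (13, 2)
9P: (13, 2) + (1, 8). λ = (8 - 2)/(1 - 13) ≡ 6/7 mod 19. 7⁻¹ ≡ 11 (mod 19) since 7·11 = 77 ≡ 1, so λ ≡ 9.
  x = λ² - 13 - 1 = 81 - 14 ≡ 10; y = λ·(13 - 10) - 2 ≡ 6. → (10, 6)
10P: (10, 6) + (1, 8). λ = (8 - 6)/(1 - 10) ≡ 2/10 mod 19. 10⁻¹ ≡ 2 (mod 19), so λ ≡ 4.
  x = λ² - 10 - 1 = 16 - 11 ≡ 5; y = λ·(10 - 5) - 6 ≡ 14. → (5, 14)
11P: (5, 14) + (1, 8). λ = (8 - 14)/(1 - 5) ≡ 13/15 mod 19. 15⁻¹ ≡ 14 (mod 19), so λ ≡ 11.
  x = λ² - 5 - 1 = 121 - 6 ≡ 1; y = λ·(5 - 1) - 14 ≡ 11. → (1, 11)
12P: (1, 11) + (1, 8): same x and y₁ ≡ -y₂, so the sum is O.
12P = O, so the order is 12.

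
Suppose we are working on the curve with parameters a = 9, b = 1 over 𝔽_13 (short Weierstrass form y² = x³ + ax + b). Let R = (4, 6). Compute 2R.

tangent at (4, 6): λ = (3·4² + 9)/(2·6) ≡ 5/12. 12⁻¹ ≡ 12 (mod 13) since 12·12 = 144 ≡ 1, so λ ≡ 5·12 ≡ 8.
  x = λ² - 4 - 4 = 64 - 8 ≡ 4; y = λ·(4 - 4) - 6 ≡ 7. → (4, 7)

(4, 7)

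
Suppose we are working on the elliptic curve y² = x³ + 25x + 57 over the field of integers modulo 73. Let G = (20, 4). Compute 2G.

tangent at (20, 4): λ = (3·20² + 25)/(2·4) ≡ 57/8. 8⁻¹ ≡ 64 (mod 73) since 8·64 = 512 ≡ 1, so λ ≡ 57·64 ≡ 71.
  x = λ² - 20 - 20 = 5041 - 40 ≡ 37; y = λ·(20 - 37) - 4 ≡ 30. → (37, 30)

(37, 30)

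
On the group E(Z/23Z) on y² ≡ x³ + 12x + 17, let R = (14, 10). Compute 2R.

tangent at (14, 10): λ = (3·14² + 12)/(2·10) ≡ 2/20. 20⁻¹ ≡ 15 (mod 23), so λ ≡ 2·15 ≡ 7.
  x = λ² - 14 - 14 = 49 - 28 ≡ 21; y = λ·(14 - 21) - 10 ≡ 10. → (21, 10)

(21, 10)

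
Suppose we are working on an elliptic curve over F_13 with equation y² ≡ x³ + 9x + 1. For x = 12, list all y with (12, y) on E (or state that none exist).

2, 11

x³ + 9x + 1 = 1837 ≡ 4 (mod 13).
Square roots of 4 mod 13: 2 and 11 (since 2² = 4 ≡ 4).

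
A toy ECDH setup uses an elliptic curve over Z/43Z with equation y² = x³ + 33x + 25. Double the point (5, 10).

tangent at (5, 10): λ = (3·5² + 33)/(2·10) ≡ 22/20. 20⁻¹ ≡ 28 (mod 43) since 20·28 = 560 ≡ 1, so λ ≡ 22·28 ≡ 14.
  x = λ² - 5 - 5 = 196 - 10 ≡ 14; y = λ·(5 - 14) - 10 ≡ 36. → (14, 36)

(14, 36)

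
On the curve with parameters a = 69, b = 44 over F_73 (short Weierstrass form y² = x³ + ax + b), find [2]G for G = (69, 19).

(33, 15)

tangent at (69, 19): λ = (3·69² + 69)/(2·19) ≡ 44/38. 38⁻¹ ≡ 25 (mod 73), so λ ≡ 44·25 ≡ 5.
  x = λ² - 69 - 69 = 25 - 138 ≡ 33; y = λ·(69 - 33) - 19 ≡ 15. → (33, 15)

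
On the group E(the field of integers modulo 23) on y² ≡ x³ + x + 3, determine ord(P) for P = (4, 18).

9

2P: tangent at (4, 18): λ = (3·4² + 1)/(2·18) ≡ 3/13. 13⁻¹ ≡ 16 (mod 23), so λ ≡ 3·16 ≡ 2.
  x = λ² - 4 - 4 = 4 - 8 ≡ 19; y = λ·(4 - 19) - 18 ≡ 21. → (19, 21)
3P: (19, 21) + (4, 18). λ = (18 - 21)/(4 - 19) ≡ 20/8 mod 23. 8⁻¹ ≡ 3 (mod 23) since 8·3 = 24 ≡ 1, so λ ≡ 14.
  x = λ² - 19 - 4 = 196 - 23 ≡ 12; y = λ·(19 - 12) - 21 ≡ 8. → (12, 8)
4P: (12, 8) + (4, 18). λ = (18 - 8)/(4 - 12) ≡ 10/15 mod 23. 15⁻¹ ≡ 20 (mod 23), so λ ≡ 16.
  x = λ² - 12 - 4 = 256 - 16 ≡ 10; y = λ·(12 - 10) - 8 ≡ 1. → (10, 1)
5P: (10, 1) + (4, 18). λ = (18 - 1)/(4 - 10) ≡ 17/17 mod 23. 17⁻¹ ≡ 19 (mod 23), so λ ≡ 1.
  x = λ² - 10 - 4 = 1 - 14 ≡ 10; y = λ·(10 - 10) - 1 ≡ 22. → (10, 22)
6P: (10, 22) + (4, 18). λ = (18 - 22)/(4 - 10) ≡ 19/17 mod 23. 17⁻¹ ≡ 19 (mod 23) since 17·19 = 323 ≡ 1, so λ ≡ 16.
  x = λ² - 10 - 4 = 256 - 14 ≡ 12; y = λ·(10 - 12) - 22 ≡ 15. → (12, 15)
7P: (12, 15) + (4, 18). λ = (18 - 15)/(4 - 12) ≡ 3/15 mod 23. 15⁻¹ ≡ 20 (mod 23) since 15·20 = 300 ≡ 1, so λ ≡ 14.
  x = λ² - 12 - 4 = 196 - 16 ≡ 19; y = λ·(12 - 19) - 15 ≡ 2. → (19, 2)
8P: (19, 2) + (4, 18). λ = (18 - 2)/(4 - 19) ≡ 16/8 mod 23. 8⁻¹ ≡ 3 (mod 23), so λ ≡ 2.
  x = λ² - 19 - 4 = 4 - 23 ≡ 4; y = λ·(19 - 4) - 2 ≡ 5. → (4, 5)
9P: (4, 5) + (4, 18): same x and y₁ ≡ -y₂, so the sum is O.
9P = O, so the order is 9.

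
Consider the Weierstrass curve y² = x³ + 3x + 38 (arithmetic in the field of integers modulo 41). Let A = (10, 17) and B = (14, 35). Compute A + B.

(10, 17) + (14, 35). λ = (35 - 17)/(14 - 10) ≡ 18/4 mod 41. 4⁻¹ ≡ 31 (mod 41) since 4·31 = 124 ≡ 1, so λ ≡ 25.
  x = λ² - 10 - 14 = 625 - 24 ≡ 27; y = λ·(10 - 27) - 17 ≡ 9. → (27, 9)

(27, 9)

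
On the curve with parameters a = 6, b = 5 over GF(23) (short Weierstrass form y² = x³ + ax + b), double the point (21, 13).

tangent at (21, 13): λ = (3·21² + 6)/(2·13) ≡ 18/3. 3⁻¹ ≡ 8 (mod 23) since 3·8 = 24 ≡ 1, so λ ≡ 18·8 ≡ 6.
  x = λ² - 21 - 21 = 36 - 42 ≡ 17; y = λ·(21 - 17) - 13 ≡ 11. → (17, 11)

(17, 11)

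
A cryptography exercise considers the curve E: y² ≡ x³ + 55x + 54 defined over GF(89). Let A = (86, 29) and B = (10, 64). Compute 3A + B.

First 3A:
Repeated addition: build up to 3A.
2A: tangent at (86, 29): λ = (3·86² + 55)/(2·29) ≡ 82/58. 58⁻¹ ≡ 66 (mod 89) since 58·66 = 3828 ≡ 1, so λ ≡ 82·66 ≡ 72.
  x = λ² - 86 - 86 = 5184 - 172 ≡ 28; y = λ·(86 - 28) - 29 ≡ 53. → (28, 53)
3A: (28, 53) + (86, 29). λ = (29 - 53)/(86 - 28) ≡ 65/58 mod 89. 58⁻¹ ≡ 66 (mod 89), so λ ≡ 18.
  x = λ² - 28 - 86 = 324 - 114 ≡ 32; y = λ·(28 - 32) - 53 ≡ 53. → (32, 53)
3A = (32, 53).
Finally 3A + B:
(32, 53) + (10, 64). λ = (64 - 53)/(10 - 32) ≡ 11/67 mod 89. 67⁻¹ ≡ 4 (mod 89) since 67·4 = 268 ≡ 1, so λ ≡ 44.
  x = λ² - 32 - 10 = 1936 - 42 ≡ 25; y = λ·(32 - 25) - 53 ≡ 77. → (25, 77)

(25, 77)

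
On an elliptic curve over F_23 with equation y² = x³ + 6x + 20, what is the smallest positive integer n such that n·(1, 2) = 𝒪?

10

2P: tangent at (1, 2): λ = (3·1² + 6)/(2·2) ≡ 9/4. 4⁻¹ ≡ 6 (mod 23), so λ ≡ 9·6 ≡ 8.
  x = λ² - 1 - 1 = 64 - 2 ≡ 16; y = λ·(1 - 16) - 2 ≡ 16. → (16, 16)
3P: (16, 16) + (1, 2). λ = (2 - 16)/(1 - 16) ≡ 9/8 mod 23. 8⁻¹ ≡ 3 (mod 23) since 8·3 = 24 ≡ 1, so λ ≡ 4.
  x = λ² - 16 - 1 = 16 - 17 ≡ 22; y = λ·(16 - 22) - 16 ≡ 6. → (22, 6)
4P: (22, 6) + (1, 2). λ = (2 - 6)/(1 - 22) ≡ 19/2 mod 23. 2⁻¹ ≡ 12 (mod 23), so λ ≡ 21.
  x = λ² - 22 - 1 = 441 - 23 ≡ 4; y = λ·(22 - 4) - 6 ≡ 4. → (4, 4)
5P: (4, 4) + (1, 2). λ = (2 - 4)/(1 - 4) ≡ 21/20 mod 23. 20⁻¹ ≡ 15 (mod 23) since 20·15 = 300 ≡ 1, so λ ≡ 16.
  x = λ² - 4 - 1 = 256 - 5 ≡ 21; y = λ·(4 - 21) - 4 ≡ 0. → (21, 0)
6P: (21, 0) + (1, 2). λ = (2 - 0)/(1 - 21) ≡ 2/3 mod 23. 3⁻¹ ≡ 8 (mod 23), so λ ≡ 16.
  x = λ² - 21 - 1 = 256 - 22 ≡ 4; y = λ·(21 - 4) - 0 ≡ 19. → (4, 19)
7P: (4, 19) + (1, 2). λ = (2 - 19)/(1 - 4) ≡ 6/20 mod 23. 20⁻¹ ≡ 15 (mod 23) since 20·15 = 300 ≡ 1, so λ ≡ 21.
  x = λ² - 4 - 1 = 441 - 5 ≡ 22; y = λ·(4 - 22) - 19 ≡ 17. → (22, 17)
8P: (22, 17) + (1, 2). λ = (2 - 17)/(1 - 22) ≡ 8/2 mod 23. 2⁻¹ ≡ 12 (mod 23), so λ ≡ 4.
  x = λ² - 22 - 1 = 16 - 23 ≡ 16; y = λ·(22 - 16) - 17 ≡ 7. → (16, 7)
9P: (16, 7) + (1, 2). λ = (2 - 7)/(1 - 16) ≡ 18/8 mod 23. 8⁻¹ ≡ 3 (mod 23), so λ ≡ 8.
  x = λ² - 16 - 1 = 64 - 17 ≡ 1; y = λ·(16 - 1) - 7 ≡ 21. → (1, 21)
10P: (1, 21) + (1, 2): same x and y₁ ≡ -y₂, so the sum is 𝒪.
10P = 𝒪, so the order is 10.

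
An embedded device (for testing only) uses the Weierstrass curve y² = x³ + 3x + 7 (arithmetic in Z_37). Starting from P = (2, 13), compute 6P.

(22, 19)

Double-and-add on 6 = (110)₂. Start with P = (2, 13) for the leading 1-bit.
double: tangent at (2, 13): λ = (3·2² + 3)/(2·13) ≡ 15/26. 26⁻¹ ≡ 10 (mod 37), so λ ≡ 15·10 ≡ 2.
  x = λ² - 2 - 2 = 4 - 4 ≡ 0; y = λ·(2 - 0) - 13 ≡ 28. → (0, 28)
add P: (0, 28) + (2, 13). λ = (13 - 28)/(2 - 0) ≡ 22/2 mod 37. 2⁻¹ ≡ 19 (mod 37), so λ ≡ 11.
  x = λ² - 0 - 2 = 121 - 2 ≡ 8; y = λ·(0 - 8) - 28 ≡ 32. → (8, 32)
double: tangent at (8, 32): λ = (3·8² + 3)/(2·32) ≡ 10/27. 27⁻¹ ≡ 11 (mod 37), so λ ≡ 10·11 ≡ 36.
  x = λ² - 8 - 8 = 1296 - 16 ≡ 22; y = λ·(8 - 22) - 32 ≡ 19. → (22, 19)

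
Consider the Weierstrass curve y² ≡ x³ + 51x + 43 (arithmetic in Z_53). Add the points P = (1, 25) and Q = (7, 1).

(1, 25) + (7, 1). λ = (1 - 25)/(7 - 1) ≡ 29/6 mod 53. 6⁻¹ ≡ 9 (mod 53) since 6·9 = 54 ≡ 1, so λ ≡ 49.
  x = λ² - 1 - 7 = 2401 - 8 ≡ 8; y = λ·(1 - 8) - 25 ≡ 3. → (8, 3)

(8, 3)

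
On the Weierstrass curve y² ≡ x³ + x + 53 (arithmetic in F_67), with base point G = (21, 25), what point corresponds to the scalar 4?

(38, 36)

Double-and-add on 4 = (100)₂. Start with G = (21, 25) for the leading 1-bit.
double: tangent at (21, 25): λ = (3·21² + 1)/(2·25) ≡ 51/50. 50⁻¹ ≡ 63 (mod 67) since 50·63 = 3150 ≡ 1, so λ ≡ 51·63 ≡ 64.
  x = λ² - 21 - 21 = 4096 - 42 ≡ 34; y = λ·(21 - 34) - 25 ≡ 14. → (34, 14)
double: tangent at (34, 14): λ = (3·34² + 1)/(2·14) ≡ 52/28. 28⁻¹ ≡ 12 (mod 67), so λ ≡ 52·12 ≡ 21.
  x = λ² - 34 - 34 = 441 - 68 ≡ 38; y = λ·(34 - 38) - 14 ≡ 36. → (38, 36)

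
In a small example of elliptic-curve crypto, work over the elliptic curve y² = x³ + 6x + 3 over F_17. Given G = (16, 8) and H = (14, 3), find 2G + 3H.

(14, 3)

First 2G:
Repeated addition: build up to 2G.
2G: tangent at (16, 8): λ = (3·16² + 6)/(2·8) ≡ 9/16. 16⁻¹ ≡ 16 (mod 17) since 16·16 = 256 ≡ 1, so λ ≡ 9·16 ≡ 8.
  x = λ² - 16 - 16 = 64 - 32 ≡ 15; y = λ·(16 - 15) - 8 ≡ 0. → (15, 0)
2G = (15, 0).
Next 3H:
Repeated addition: build up to 3H.
2H: tangent at (14, 3): λ = (3·14² + 6)/(2·3) ≡ 16/6. 6⁻¹ ≡ 3 (mod 17) since 6·3 = 18 ≡ 1, so λ ≡ 16·3 ≡ 14.
  x = λ² - 14 - 14 = 196 - 28 ≡ 15; y = λ·(14 - 15) - 3 ≡ 0. → (15, 0)
3H: (15, 0) + (14, 3). λ = (3 - 0)/(14 - 15) ≡ 3/16 mod 17. 16⁻¹ ≡ 16 (mod 17), so λ ≡ 14.
  x = λ² - 15 - 14 = 196 - 29 ≡ 14; y = λ·(15 - 14) - 0 ≡ 14. → (14, 14)
3H = (14, 14).
Finally 2G + 3H:
(15, 0) + (14, 14). λ = (14 - 0)/(14 - 15) ≡ 14/16 mod 17. 16⁻¹ ≡ 16 (mod 17), so λ ≡ 3.
  x = λ² - 15 - 14 = 9 - 29 ≡ 14; y = λ·(15 - 14) - 0 ≡ 3. → (14, 3)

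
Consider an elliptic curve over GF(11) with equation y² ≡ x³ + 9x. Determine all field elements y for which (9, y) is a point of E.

x³ + 9x + 0 = 810 ≡ 7 (mod 11).
7 is a non-residue mod 11; no y exists.

none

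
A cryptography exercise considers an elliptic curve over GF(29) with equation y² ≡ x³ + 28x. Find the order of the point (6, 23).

5

2P: tangent at (6, 23): λ = (3·6² + 28)/(2·23) ≡ 20/17. 17⁻¹ ≡ 12 (mod 29), so λ ≡ 20·12 ≡ 8.
  x = λ² - 6 - 6 = 64 - 12 ≡ 23; y = λ·(6 - 23) - 23 ≡ 15. → (23, 15)
3P: (23, 15) + (6, 23). λ = (23 - 15)/(6 - 23) ≡ 8/12 mod 29. 12⁻¹ ≡ 17 (mod 29), so λ ≡ 20.
  x = λ² - 23 - 6 = 400 - 29 ≡ 23; y = λ·(23 - 23) - 15 ≡ 14. → (23, 14)
4P: (23, 14) + (6, 23). λ = (23 - 14)/(6 - 23) ≡ 9/12 mod 29. 12⁻¹ ≡ 17 (mod 29), so λ ≡ 8.
  x = λ² - 23 - 6 = 64 - 29 ≡ 6; y = λ·(23 - 6) - 14 ≡ 6. → (6, 6)
5P: (6, 6) + (6, 23): same x and y₁ ≡ -y₂, so the sum is the point at infinity.
5P = the point at infinity, so the order is 5.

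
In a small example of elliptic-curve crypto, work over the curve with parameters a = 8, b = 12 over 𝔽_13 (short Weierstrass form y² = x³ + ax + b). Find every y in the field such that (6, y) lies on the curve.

4, 9

x³ + 8x + 12 = 276 ≡ 3 (mod 13).
Square roots of 3 mod 13: 4 and 9 (since 4² = 16 ≡ 3).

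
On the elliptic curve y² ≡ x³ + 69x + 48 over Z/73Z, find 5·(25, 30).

Write G = (25, 30).
Repeated addition: build up to 5G.
2G: tangent at (25, 30): λ = (3·25² + 69)/(2·30) ≡ 46/60. 60⁻¹ ≡ 28 (mod 73), so λ ≡ 46·28 ≡ 47.
  x = λ² - 25 - 25 = 2209 - 50 ≡ 42; y = λ·(25 - 42) - 30 ≡ 47. → (42, 47)
3G: (42, 47) + (25, 30). λ = (30 - 47)/(25 - 42) ≡ 56/56 mod 73. 56⁻¹ ≡ 30 (mod 73) since 56·30 = 1680 ≡ 1, so λ ≡ 1.
  x = λ² - 42 - 25 = 1 - 67 ≡ 7; y = λ·(42 - 7) - 47 ≡ 61. → (7, 61)
4G: (7, 61) + (25, 30). λ = (30 - 61)/(25 - 7) ≡ 42/18 mod 73. 18⁻¹ ≡ 69 (mod 73) since 18·69 = 1242 ≡ 1, so λ ≡ 51.
  x = λ² - 7 - 25 = 2601 - 32 ≡ 14; y = λ·(7 - 14) - 61 ≡ 20. → (14, 20)
5G: (14, 20) + (25, 30). λ = (30 - 20)/(25 - 14) ≡ 10/11 mod 73. 11⁻¹ ≡ 20 (mod 73), so λ ≡ 54.
  x = λ² - 14 - 25 = 2916 - 39 ≡ 30; y = λ·(14 - 30) - 20 ≡ 65. → (30, 65)

(30, 65)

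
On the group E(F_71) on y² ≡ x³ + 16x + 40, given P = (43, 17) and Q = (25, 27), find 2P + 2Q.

First 2P:
Repeated addition: build up to 2P.
2P: tangent at (43, 17): λ = (3·43² + 16)/(2·17) ≡ 25/34. 34⁻¹ ≡ 23 (mod 71), so λ ≡ 25·23 ≡ 7.
  x = λ² - 43 - 43 = 49 - 86 ≡ 34; y = λ·(43 - 34) - 17 ≡ 46. → (34, 46)
2P = (34, 46).
Next 2Q:
Repeated addition: build up to 2Q.
2Q: tangent at (25, 27): λ = (3·25² + 16)/(2·27) ≡ 45/54. 54⁻¹ ≡ 25 (mod 71) since 54·25 = 1350 ≡ 1, so λ ≡ 45·25 ≡ 60.
  x = λ² - 25 - 25 = 3600 - 50 ≡ 0; y = λ·(25 - 0) - 27 ≡ 53. → (0, 53)
2Q = (0, 53).
Finally 2P + 2Q:
(34, 46) + (0, 53). λ = (53 - 46)/(0 - 34) ≡ 7/37 mod 71. 37⁻¹ ≡ 48 (mod 71), so λ ≡ 52.
  x = λ² - 34 - 0 = 2704 - 34 ≡ 43; y = λ·(34 - 43) - 46 ≡ 54. → (43, 54)

(43, 54)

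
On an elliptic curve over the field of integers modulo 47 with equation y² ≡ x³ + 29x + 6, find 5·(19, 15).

(45, 38)

Write G = (19, 15).
Repeated addition: build up to 5G.
2G: tangent at (19, 15): λ = (3·19² + 29)/(2·15) ≡ 31/30. 30⁻¹ ≡ 11 (mod 47) since 30·11 = 330 ≡ 1, so λ ≡ 31·11 ≡ 12.
  x = λ² - 19 - 19 = 144 - 38 ≡ 12; y = λ·(19 - 12) - 15 ≡ 22. → (12, 22)
3G: (12, 22) + (19, 15). λ = (15 - 22)/(19 - 12) ≡ 40/7 mod 47. 7⁻¹ ≡ 27 (mod 47), so λ ≡ 46.
  x = λ² - 12 - 19 = 2116 - 31 ≡ 17; y = λ·(12 - 17) - 22 ≡ 30. → (17, 30)
4G: (17, 30) + (19, 15). λ = (15 - 30)/(19 - 17) ≡ 32/2 mod 47. 2⁻¹ ≡ 24 (mod 47) since 2·24 = 48 ≡ 1, so λ ≡ 16.
  x = λ² - 17 - 19 = 256 - 36 ≡ 32; y = λ·(17 - 32) - 30 ≡ 12. → (32, 12)
5G: (32, 12) + (19, 15). λ = (15 - 12)/(19 - 32) ≡ 3/34 mod 47. 34⁻¹ ≡ 18 (mod 47), so λ ≡ 7.
  x = λ² - 32 - 19 = 49 - 51 ≡ 45; y = λ·(32 - 45) - 12 ≡ 38. → (45, 38)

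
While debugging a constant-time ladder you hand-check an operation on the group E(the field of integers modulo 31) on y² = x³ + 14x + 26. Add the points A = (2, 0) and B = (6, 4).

(2, 0) + (6, 4). λ = (4 - 0)/(6 - 2) ≡ 4/4 mod 31. 4⁻¹ ≡ 8 (mod 31) since 4·8 = 32 ≡ 1, so λ ≡ 1.
  x = λ² - 2 - 6 = 1 - 8 ≡ 24; y = λ·(2 - 24) - 0 ≡ 9. → (24, 9)

(24, 9)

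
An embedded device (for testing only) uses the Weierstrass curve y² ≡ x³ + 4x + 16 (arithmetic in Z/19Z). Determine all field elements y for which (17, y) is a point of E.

0

x³ + 4x + 16 = 4997 ≡ 0 (mod 19).
Only y = 0 satisfies y² ≡ 0.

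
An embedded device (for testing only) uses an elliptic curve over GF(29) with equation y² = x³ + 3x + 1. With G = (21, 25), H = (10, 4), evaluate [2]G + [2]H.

(23, 12)

First 2G:
Repeated addition: build up to 2G.
2G: tangent at (21, 25): λ = (3·21² + 3)/(2·25) ≡ 21/21. 21⁻¹ ≡ 18 (mod 29) since 21·18 = 378 ≡ 1, so λ ≡ 21·18 ≡ 1.
  x = λ² - 21 - 21 = 1 - 42 ≡ 17; y = λ·(21 - 17) - 25 ≡ 8. → (17, 8)
2G = (17, 8).
Next 2H:
Repeated addition: build up to 2H.
2H: tangent at (10, 4): λ = (3·10² + 3)/(2·4) ≡ 13/8. 8⁻¹ ≡ 11 (mod 29), so λ ≡ 13·11 ≡ 27.
  x = λ² - 10 - 10 = 729 - 20 ≡ 13; y = λ·(10 - 13) - 4 ≡ 2. → (13, 2)
2H = (13, 2).
Finally 2G + 2H:
(17, 8) + (13, 2). λ = (2 - 8)/(13 - 17) ≡ 23/25 mod 29. 25⁻¹ ≡ 7 (mod 29) since 25·7 = 175 ≡ 1, so λ ≡ 16.
  x = λ² - 17 - 13 = 256 - 30 ≡ 23; y = λ·(17 - 23) - 8 ≡ 12. → (23, 12)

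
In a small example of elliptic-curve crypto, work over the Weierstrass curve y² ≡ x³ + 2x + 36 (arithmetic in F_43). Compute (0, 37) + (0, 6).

The two points share x = 0 and their y-coordinates satisfy 37 + 6 ≡ 0 (mod 43), so they are inverses. Their sum is the point at infinity.

O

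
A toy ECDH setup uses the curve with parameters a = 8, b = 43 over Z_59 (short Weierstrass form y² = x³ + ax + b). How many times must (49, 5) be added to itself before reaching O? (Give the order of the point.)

4

2P: tangent at (49, 5): λ = (3·49² + 8)/(2·5) ≡ 13/10. 10⁻¹ ≡ 6 (mod 59), so λ ≡ 13·6 ≡ 19.
  x = λ² - 49 - 49 = 361 - 98 ≡ 27; y = λ·(49 - 27) - 5 ≡ 0. → (27, 0)
3P: (27, 0) + (49, 5). λ = (5 - 0)/(49 - 27) ≡ 5/22 mod 59. 22⁻¹ ≡ 51 (mod 59), so λ ≡ 19.
  x = λ² - 27 - 49 = 361 - 76 ≡ 49; y = λ·(27 - 49) - 0 ≡ 54. → (49, 54)
4P: (49, 54) + (49, 5): same x and y₁ ≡ -y₂, so the sum is O.
4P = O, so the order is 4.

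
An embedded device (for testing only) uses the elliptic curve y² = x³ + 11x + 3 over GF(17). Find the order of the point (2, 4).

7

2P: tangent at (2, 4): λ = (3·2² + 11)/(2·4) ≡ 6/8. 8⁻¹ ≡ 15 (mod 17) since 8·15 = 120 ≡ 1, so λ ≡ 6·15 ≡ 5.
  x = λ² - 2 - 2 = 25 - 4 ≡ 4; y = λ·(2 - 4) - 4 ≡ 3. → (4, 3)
3P: (4, 3) + (2, 4). λ = (4 - 3)/(2 - 4) ≡ 1/15 mod 17. 15⁻¹ ≡ 8 (mod 17) since 15·8 = 120 ≡ 1, so λ ≡ 8.
  x = λ² - 4 - 2 = 64 - 6 ≡ 7; y = λ·(4 - 7) - 3 ≡ 7. → (7, 7)
4P: (7, 7) + (2, 4). λ = (4 - 7)/(2 - 7) ≡ 14/12 mod 17. 12⁻¹ ≡ 10 (mod 17) since 12·10 = 120 ≡ 1, so λ ≡ 4.
  x = λ² - 7 - 2 = 16 - 9 ≡ 7; y = λ·(7 - 7) - 7 ≡ 10. → (7, 10)
5P: (7, 10) + (2, 4). λ = (4 - 10)/(2 - 7) ≡ 11/12 mod 17. 12⁻¹ ≡ 10 (mod 17), so λ ≡ 8.
  x = λ² - 7 - 2 = 64 - 9 ≡ 4; y = λ·(7 - 4) - 10 ≡ 14. → (4, 14)
6P: (4, 14) + (2, 4). λ = (4 - 14)/(2 - 4) ≡ 7/15 mod 17. 15⁻¹ ≡ 8 (mod 17) since 15·8 = 120 ≡ 1, so λ ≡ 5.
  x = λ² - 4 - 2 = 25 - 6 ≡ 2; y = λ·(4 - 2) - 14 ≡ 13. → (2, 13)
7P: (2, 13) + (2, 4): same x and y₁ ≡ -y₂, so the sum is 𝒪.
7P = 𝒪, so the order is 7.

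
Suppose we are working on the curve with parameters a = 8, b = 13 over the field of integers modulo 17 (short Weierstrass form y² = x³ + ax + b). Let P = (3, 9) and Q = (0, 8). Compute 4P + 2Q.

(9, 7)

First 4P:
Double-and-add on 4 = (100)₂. Start with P = (3, 9) for the leading 1-bit.
double: tangent at (3, 9): λ = (3·3² + 8)/(2·9) ≡ 1/1. 1⁻¹ ≡ 1 (mod 17), so λ ≡ 1·1 ≡ 1.
  x = λ² - 3 - 3 = 1 - 6 ≡ 12; y = λ·(3 - 12) - 9 ≡ 16. → (12, 16)
double: tangent at (12, 16): λ = (3·12² + 8)/(2·16) ≡ 15/15. 15⁻¹ ≡ 8 (mod 17) since 15·8 = 120 ≡ 1, so λ ≡ 15·8 ≡ 1.
  x = λ² - 12 - 12 = 1 - 24 ≡ 11; y = λ·(12 - 11) - 16 ≡ 2. → (11, 2)
4P = (11, 2).
Next 2Q:
Repeated addition: build up to 2Q.
2Q: tangent at (0, 8): λ = (3·0² + 8)/(2·8) ≡ 8/16. 16⁻¹ ≡ 16 (mod 17) since 16·16 = 256 ≡ 1, so λ ≡ 8·16 ≡ 9.
  x = λ² - 0 - 0 = 81 - 0 ≡ 13; y = λ·(0 - 13) - 8 ≡ 11. → (13, 11)
2Q = (13, 11).
Finally 4P + 2Q:
(11, 2) + (13, 11). λ = (11 - 2)/(13 - 11) ≡ 9/2 mod 17. 2⁻¹ ≡ 9 (mod 17) since 2·9 = 18 ≡ 1, so λ ≡ 13.
  x = λ² - 11 - 13 = 169 - 24 ≡ 9; y = λ·(11 - 9) - 2 ≡ 7. → (9, 7)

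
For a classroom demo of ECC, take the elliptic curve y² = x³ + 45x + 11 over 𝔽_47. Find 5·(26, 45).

Write G = (26, 45).
Double-and-add on 5 = (101)₂. Start with G = (26, 45) for the leading 1-bit.
double: tangent at (26, 45): λ = (3·26² + 45)/(2·45) ≡ 5/43. 43⁻¹ ≡ 35 (mod 47), so λ ≡ 5·35 ≡ 34.
  x = λ² - 26 - 26 = 1156 - 52 ≡ 23; y = λ·(26 - 23) - 45 ≡ 10. → (23, 10)
double: tangent at (23, 10): λ = (3·23² + 45)/(2·10) ≡ 34/20. 20⁻¹ ≡ 40 (mod 47), so λ ≡ 34·40 ≡ 44.
  x = λ² - 23 - 23 = 1936 - 46 ≡ 10; y = λ·(23 - 10) - 10 ≡ 45. → (10, 45)
add G: (10, 45) + (26, 45). λ = (45 - 45)/(26 - 10) ≡ 0/16 mod 47. 16⁻¹ ≡ 3 (mod 47), so λ ≡ 0.
  x = λ² - 10 - 26 = 0 - 36 ≡ 11; y = λ·(10 - 11) - 45 ≡ 2. → (11, 2)

(11, 2)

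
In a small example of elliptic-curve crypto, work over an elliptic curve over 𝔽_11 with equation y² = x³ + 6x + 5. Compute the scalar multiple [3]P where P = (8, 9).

(1, 10)

Repeated addition: build up to 3P.
2P: tangent at (8, 9): λ = (3·8² + 6)/(2·9) ≡ 0/7. 7⁻¹ ≡ 8 (mod 11) since 7·8 = 56 ≡ 1, so λ ≡ 0·8 ≡ 0.
  x = λ² - 8 - 8 = 0 - 16 ≡ 6; y = λ·(8 - 6) - 9 ≡ 2. → (6, 2)
3P: (6, 2) + (8, 9). λ = (9 - 2)/(8 - 6) ≡ 7/2 mod 11. 2⁻¹ ≡ 6 (mod 11), so λ ≡ 9.
  x = λ² - 6 - 8 = 81 - 14 ≡ 1; y = λ·(6 - 1) - 2 ≡ 10. → (1, 10)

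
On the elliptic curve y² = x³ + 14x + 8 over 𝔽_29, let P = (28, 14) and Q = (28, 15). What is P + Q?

The two points share x = 28 and their y-coordinates satisfy 14 + 15 ≡ 0 (mod 29), so they are inverses. Their sum is O.

O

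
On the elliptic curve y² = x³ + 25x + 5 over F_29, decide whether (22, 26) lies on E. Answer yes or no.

yes

y² = 26² ≡ 9; x³ + 25x + 5 = 11203 ≡ 9 (mod 29). 9 = 9.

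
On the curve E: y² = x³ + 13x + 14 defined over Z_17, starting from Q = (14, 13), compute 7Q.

(14, 13)

Double-and-add on 7 = (111)₂. Start with Q = (14, 13) for the leading 1-bit.
double: tangent at (14, 13): λ = (3·14² + 13)/(2·13) ≡ 6/9. 9⁻¹ ≡ 2 (mod 17), so λ ≡ 6·2 ≡ 12.
  x = λ² - 14 - 14 = 144 - 28 ≡ 14; y = λ·(14 - 14) - 13 ≡ 4. → (14, 4)
add Q: (14, 4) + (14, 13): same x and y₁ ≡ -y₂, so the sum is 𝒪.
double: 𝒪 + 𝒪 = 𝒪 (identity).
add Q: 𝒪 + (14, 13) = (14, 13) (identity).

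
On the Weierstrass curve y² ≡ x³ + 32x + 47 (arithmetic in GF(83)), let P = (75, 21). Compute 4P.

Double-and-add on 4 = (100)₂. Start with P = (75, 21) for the leading 1-bit.
double: tangent at (75, 21): λ = (3·75² + 32)/(2·21) ≡ 58/42. 42⁻¹ ≡ 2 (mod 83) since 42·2 = 84 ≡ 1, so λ ≡ 58·2 ≡ 33.
  x = λ² - 75 - 75 = 1089 - 150 ≡ 26; y = λ·(75 - 26) - 21 ≡ 19. → (26, 19)
double: tangent at (26, 19): λ = (3·26² + 32)/(2·19) ≡ 68/38. 38⁻¹ ≡ 59 (mod 83) since 38·59 = 2242 ≡ 1, so λ ≡ 68·59 ≡ 28.
  x = λ² - 26 - 26 = 784 - 52 ≡ 68; y = λ·(26 - 68) - 19 ≡ 50. → (68, 50)

(68, 50)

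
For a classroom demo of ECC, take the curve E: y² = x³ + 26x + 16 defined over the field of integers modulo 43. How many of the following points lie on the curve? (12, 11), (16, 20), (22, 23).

(12, 11): 11² ≡ 35, rhs ≡ 35 → on.
(16, 20): 20² ≡ 13, rhs ≡ 13 → on.
(22, 23): 23² ≡ 13, rhs ≡ 13 → on.

3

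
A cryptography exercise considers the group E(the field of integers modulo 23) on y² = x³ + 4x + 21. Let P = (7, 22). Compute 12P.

(8, 17)

Double-and-add on 12 = (1100)₂. Start with P = (7, 22) for the leading 1-bit.
double: tangent at (7, 22): λ = (3·7² + 4)/(2·22) ≡ 13/21. 21⁻¹ ≡ 11 (mod 23) since 21·11 = 231 ≡ 1, so λ ≡ 13·11 ≡ 5.
  x = λ² - 7 - 7 = 25 - 14 ≡ 11; y = λ·(7 - 11) - 22 ≡ 4. → (11, 4)
add P: (11, 4) + (7, 22). λ = (22 - 4)/(7 - 11) ≡ 18/19 mod 23. 19⁻¹ ≡ 17 (mod 23) since 19·17 = 323 ≡ 1, so λ ≡ 7.
  x = λ² - 11 - 7 = 49 - 18 ≡ 8; y = λ·(11 - 8) - 4 ≡ 17. → (8, 17)
double: tangent at (8, 17): λ = (3·8² + 4)/(2·17) ≡ 12/11. 11⁻¹ ≡ 21 (mod 23) since 11·21 = 231 ≡ 1, so λ ≡ 12·21 ≡ 22.
  x = λ² - 8 - 8 = 484 - 16 ≡ 8; y = λ·(8 - 8) - 17 ≡ 6. → (8, 6)
double: tangent at (8, 6): λ = (3·8² + 4)/(2·6) ≡ 12/12. 12⁻¹ ≡ 2 (mod 23) since 12·2 = 24 ≡ 1, so λ ≡ 12·2 ≡ 1.
  x = λ² - 8 - 8 = 1 - 16 ≡ 8; y = λ·(8 - 8) - 6 ≡ 17. → (8, 17)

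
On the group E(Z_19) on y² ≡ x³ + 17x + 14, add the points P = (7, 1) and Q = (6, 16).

(7, 1) + (6, 16). λ = (16 - 1)/(6 - 7) ≡ 15/18 mod 19. 18⁻¹ ≡ 18 (mod 19) since 18·18 = 324 ≡ 1, so λ ≡ 4.
  x = λ² - 7 - 6 = 16 - 13 ≡ 3; y = λ·(7 - 3) - 1 ≡ 15. → (3, 15)

(3, 15)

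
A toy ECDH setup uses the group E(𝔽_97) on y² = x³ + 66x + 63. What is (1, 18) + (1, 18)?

(1, 79)

tangent at (1, 18): λ = (3·1² + 66)/(2·18) ≡ 69/36. 36⁻¹ ≡ 62 (mod 97), so λ ≡ 69·62 ≡ 10.
  x = λ² - 1 - 1 = 100 - 2 ≡ 1; y = λ·(1 - 1) - 18 ≡ 79. → (1, 79)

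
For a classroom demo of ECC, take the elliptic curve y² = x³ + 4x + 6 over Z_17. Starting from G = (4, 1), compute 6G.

(16, 1)

Repeated addition: build up to 6G.
2G: tangent at (4, 1): λ = (3·4² + 4)/(2·1) ≡ 1/2. 2⁻¹ ≡ 9 (mod 17) since 2·9 = 18 ≡ 1, so λ ≡ 1·9 ≡ 9.
  x = λ² - 4 - 4 = 81 - 8 ≡ 5; y = λ·(4 - 5) - 1 ≡ 7. → (5, 7)
3G: (5, 7) + (4, 1). λ = (1 - 7)/(4 - 5) ≡ 11/16 mod 17. 16⁻¹ ≡ 16 (mod 17), so λ ≡ 6.
  x = λ² - 5 - 4 = 36 - 9 ≡ 10; y = λ·(5 - 10) - 7 ≡ 14. → (10, 14)
4G: (10, 14) + (4, 1). λ = (1 - 14)/(4 - 10) ≡ 4/11 mod 17. 11⁻¹ ≡ 14 (mod 17) since 11·14 = 154 ≡ 1, so λ ≡ 5.
  x = λ² - 10 - 4 = 25 - 14 ≡ 11; y = λ·(10 - 11) - 14 ≡ 15. → (11, 15)
5G: (11, 15) + (4, 1). λ = (1 - 15)/(4 - 11) ≡ 3/10 mod 17. 10⁻¹ ≡ 12 (mod 17), so λ ≡ 2.
  x = λ² - 11 - 4 = 4 - 15 ≡ 6; y = λ·(11 - 6) - 15 ≡ 12. → (6, 12)
6G: (6, 12) + (4, 1). λ = (1 - 12)/(4 - 6) ≡ 6/15 mod 17. 15⁻¹ ≡ 8 (mod 17), so λ ≡ 14.
  x = λ² - 6 - 4 = 196 - 10 ≡ 16; y = λ·(6 - 16) - 12 ≡ 1. → (16, 1)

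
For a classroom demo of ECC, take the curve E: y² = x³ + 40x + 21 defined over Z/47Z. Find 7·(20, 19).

Write P = (20, 19).
Double-and-add on 7 = (111)₂. Start with P = (20, 19) for the leading 1-bit.
double: tangent at (20, 19): λ = (3·20² + 40)/(2·19) ≡ 18/38. 38⁻¹ ≡ 26 (mod 47), so λ ≡ 18·26 ≡ 45.
  x = λ² - 20 - 20 = 2025 - 40 ≡ 11; y = λ·(20 - 11) - 19 ≡ 10. → (11, 10)
add P: (11, 10) + (20, 19). λ = (19 - 10)/(20 - 11) ≡ 9/9 mod 47. 9⁻¹ ≡ 21 (mod 47), so λ ≡ 1.
  x = λ² - 11 - 20 = 1 - 31 ≡ 17; y = λ·(11 - 17) - 10 ≡ 31. → (17, 31)
double: tangent at (17, 31): λ = (3·17² + 40)/(2·31) ≡ 14/15. 15⁻¹ ≡ 22 (mod 47), so λ ≡ 14·22 ≡ 26.
  x = λ² - 17 - 17 = 676 - 34 ≡ 31; y = λ·(17 - 31) - 31 ≡ 28. → (31, 28)
add P: (31, 28) + (20, 19). λ = (19 - 28)/(20 - 31) ≡ 38/36 mod 47. 36⁻¹ ≡ 17 (mod 47), so λ ≡ 35.
  x = λ² - 31 - 20 = 1225 - 51 ≡ 46; y = λ·(31 - 46) - 28 ≡ 11. → (46, 11)

(46, 11)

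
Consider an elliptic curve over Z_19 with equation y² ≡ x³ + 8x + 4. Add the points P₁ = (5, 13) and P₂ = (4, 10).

(0, 2)

(5, 13) + (4, 10). λ = (10 - 13)/(4 - 5) ≡ 16/18 mod 19. 18⁻¹ ≡ 18 (mod 19), so λ ≡ 3.
  x = λ² - 5 - 4 = 9 - 9 ≡ 0; y = λ·(5 - 0) - 13 ≡ 2. → (0, 2)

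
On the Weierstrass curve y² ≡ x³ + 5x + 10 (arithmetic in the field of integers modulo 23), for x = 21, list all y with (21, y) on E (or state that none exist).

x³ + 5x + 10 = 9376 ≡ 15 (mod 23).
15 is a non-residue mod 23; no y exists.

none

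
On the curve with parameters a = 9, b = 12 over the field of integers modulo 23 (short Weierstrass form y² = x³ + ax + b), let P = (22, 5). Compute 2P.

tangent at (22, 5): λ = (3·22² + 9)/(2·5) ≡ 12/10. 10⁻¹ ≡ 7 (mod 23), so λ ≡ 12·7 ≡ 15.
  x = λ² - 22 - 22 = 225 - 44 ≡ 20; y = λ·(22 - 20) - 5 ≡ 2. → (20, 2)

(20, 2)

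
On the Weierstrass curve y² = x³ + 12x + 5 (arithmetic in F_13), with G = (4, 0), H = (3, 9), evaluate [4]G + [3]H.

(7, 9)

First 4G:
Repeated addition: build up to 4G.
2G: (4, 0) + (4, 0): same x and y₁ ≡ -y₂, so the sum is ∞.
3G: ∞ + (4, 0) = (4, 0) (identity).
4G: (4, 0) + (4, 0): same x and y₁ ≡ -y₂, so the sum is ∞.
4G = ∞.
Next 3H:
Repeated addition: build up to 3H.
2H: tangent at (3, 9): λ = (3·3² + 12)/(2·9) ≡ 0/5. 5⁻¹ ≡ 8 (mod 13) since 5·8 = 40 ≡ 1, so λ ≡ 0·8 ≡ 0.
  x = λ² - 3 - 3 = 0 - 6 ≡ 7; y = λ·(3 - 7) - 9 ≡ 4. → (7, 4)
3H: (7, 4) + (3, 9). λ = (9 - 4)/(3 - 7) ≡ 5/9 mod 13. 9⁻¹ ≡ 3 (mod 13) since 9·3 = 27 ≡ 1, so λ ≡ 2.
  x = λ² - 7 - 3 = 4 - 10 ≡ 7; y = λ·(7 - 7) - 4 ≡ 9. → (7, 9)
3H = (7, 9).
Finally 4G + 3H:
∞ + (7, 9) = (7, 9) (identity).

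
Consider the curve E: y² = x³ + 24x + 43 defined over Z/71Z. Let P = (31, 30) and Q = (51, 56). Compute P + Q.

(34, 30)

(31, 30) + (51, 56). λ = (56 - 30)/(51 - 31) ≡ 26/20 mod 71. 20⁻¹ ≡ 32 (mod 71) since 20·32 = 640 ≡ 1, so λ ≡ 51.
  x = λ² - 31 - 51 = 2601 - 82 ≡ 34; y = λ·(31 - 34) - 30 ≡ 30. → (34, 30)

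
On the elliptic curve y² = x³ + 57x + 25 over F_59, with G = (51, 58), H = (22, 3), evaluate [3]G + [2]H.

(0, 54)

First 3G:
Repeated addition: build up to 3G.
2G: tangent at (51, 58): λ = (3·51² + 57)/(2·58) ≡ 13/57. 57⁻¹ ≡ 29 (mod 59) since 57·29 = 1653 ≡ 1, so λ ≡ 13·29 ≡ 23.
  x = λ² - 51 - 51 = 529 - 102 ≡ 14; y = λ·(51 - 14) - 58 ≡ 26. → (14, 26)
3G: (14, 26) + (51, 58). λ = (58 - 26)/(51 - 14) ≡ 32/37 mod 59. 37⁻¹ ≡ 8 (mod 59), so λ ≡ 20.
  x = λ² - 14 - 51 = 400 - 65 ≡ 40; y = λ·(14 - 40) - 26 ≡ 44. → (40, 44)
3G = (40, 44).
Next 2H:
Repeated addition: build up to 2H.
2H: tangent at (22, 3): λ = (3·22² + 57)/(2·3) ≡ 34/6. 6⁻¹ ≡ 10 (mod 59), so λ ≡ 34·10 ≡ 45.
  x = λ² - 22 - 22 = 2025 - 44 ≡ 34; y = λ·(22 - 34) - 3 ≡ 47. → (34, 47)
2H = (34, 47).
Finally 3G + 2H:
(40, 44) + (34, 47). λ = (47 - 44)/(34 - 40) ≡ 3/53 mod 59. 53⁻¹ ≡ 49 (mod 59), so λ ≡ 29.
  x = λ² - 40 - 34 = 841 - 74 ≡ 0; y = λ·(40 - 0) - 44 ≡ 54. → (0, 54)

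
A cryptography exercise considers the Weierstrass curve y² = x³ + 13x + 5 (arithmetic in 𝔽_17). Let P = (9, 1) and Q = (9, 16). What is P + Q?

The two points share x = 9 and their y-coordinates satisfy 1 + 16 ≡ 0 (mod 17), so they are inverses. Their sum is ∞.

O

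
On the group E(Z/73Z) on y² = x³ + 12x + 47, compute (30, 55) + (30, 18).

O

The two points share x = 30 and their y-coordinates satisfy 55 + 18 ≡ 0 (mod 73), so they are inverses. Their sum is 𝒪.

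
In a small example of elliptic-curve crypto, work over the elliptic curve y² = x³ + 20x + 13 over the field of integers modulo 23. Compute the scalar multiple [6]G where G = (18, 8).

Double-and-add on 6 = (110)₂. Start with G = (18, 8) for the leading 1-bit.
double: tangent at (18, 8): λ = (3·18² + 20)/(2·8) ≡ 3/16. 16⁻¹ ≡ 13 (mod 23) since 16·13 = 208 ≡ 1, so λ ≡ 3·13 ≡ 16.
  x = λ² - 18 - 18 = 256 - 36 ≡ 13; y = λ·(18 - 13) - 8 ≡ 3. → (13, 3)
add G: (13, 3) + (18, 8). λ = (8 - 3)/(18 - 13) ≡ 5/5 mod 23. 5⁻¹ ≡ 14 (mod 23), so λ ≡ 1.
  x = λ² - 13 - 18 = 1 - 31 ≡ 16; y = λ·(13 - 16) - 3 ≡ 17. → (16, 17)
double: tangent at (16, 17): λ = (3·16² + 20)/(2·17) ≡ 6/11. 11⁻¹ ≡ 21 (mod 23), so λ ≡ 6·21 ≡ 11.
  x = λ² - 16 - 16 = 121 - 32 ≡ 20; y = λ·(16 - 20) - 17 ≡ 8. → (20, 8)

(20, 8)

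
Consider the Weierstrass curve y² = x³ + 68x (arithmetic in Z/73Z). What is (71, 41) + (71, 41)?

tangent at (71, 41): λ = (3·71² + 68)/(2·41) ≡ 7/9. 9⁻¹ ≡ 65 (mod 73), so λ ≡ 7·65 ≡ 17.
  x = λ² - 71 - 71 = 289 - 142 ≡ 1; y = λ·(71 - 1) - 41 ≡ 54. → (1, 54)

(1, 54)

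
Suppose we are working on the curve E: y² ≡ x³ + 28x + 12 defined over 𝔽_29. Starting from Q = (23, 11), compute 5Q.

Double-and-add on 5 = (101)₂. Start with Q = (23, 11) for the leading 1-bit.
double: tangent at (23, 11): λ = (3·23² + 28)/(2·11) ≡ 20/22. 22⁻¹ ≡ 4 (mod 29) since 22·4 = 88 ≡ 1, so λ ≡ 20·4 ≡ 22.
  x = λ² - 23 - 23 = 484 - 46 ≡ 3; y = λ·(23 - 3) - 11 ≡ 23. → (3, 23)
double: tangent at (3, 23): λ = (3·3² + 28)/(2·23) ≡ 26/17. 17⁻¹ ≡ 12 (mod 29), so λ ≡ 26·12 ≡ 22.
  x = λ² - 3 - 3 = 484 - 6 ≡ 14; y = λ·(3 - 14) - 23 ≡ 25. → (14, 25)
add Q: (14, 25) + (23, 11). λ = (11 - 25)/(23 - 14) ≡ 15/9 mod 29. 9⁻¹ ≡ 13 (mod 29) since 9·13 = 117 ≡ 1, so λ ≡ 21.
  x = λ² - 14 - 23 = 441 - 37 ≡ 27; y = λ·(14 - 27) - 25 ≡ 21. → (27, 21)

(27, 21)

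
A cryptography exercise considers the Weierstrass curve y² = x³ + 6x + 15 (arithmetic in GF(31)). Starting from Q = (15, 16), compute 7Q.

(17, 16)

Repeated addition: build up to 7Q.
2Q: tangent at (15, 16): λ = (3·15² + 6)/(2·16) ≡ 30/1. 1⁻¹ ≡ 1 (mod 31) since 1·1 = 1 ≡ 1, so λ ≡ 30·1 ≡ 30.
  x = λ² - 15 - 15 = 900 - 30 ≡ 2; y = λ·(15 - 2) - 16 ≡ 2. → (2, 2)
3Q: (2, 2) + (15, 16). λ = (16 - 2)/(15 - 2) ≡ 14/13 mod 31. 13⁻¹ ≡ 12 (mod 31), so λ ≡ 13.
  x = λ² - 2 - 15 = 169 - 17 ≡ 28; y = λ·(2 - 28) - 2 ≡ 1. → (28, 1)
4Q: (28, 1) + (15, 16). λ = (16 - 1)/(15 - 28) ≡ 15/18 mod 31. 18⁻¹ ≡ 19 (mod 31), so λ ≡ 6.
  x = λ² - 28 - 15 = 36 - 43 ≡ 24; y = λ·(28 - 24) - 1 ≡ 23. → (24, 23)
5Q: (24, 23) + (15, 16). λ = (16 - 23)/(15 - 24) ≡ 24/22 mod 31. 22⁻¹ ≡ 24 (mod 31) since 22·24 = 528 ≡ 1, so λ ≡ 18.
  x = λ² - 24 - 15 = 324 - 39 ≡ 6; y = λ·(24 - 6) - 23 ≡ 22. → (6, 22)
6Q: (6, 22) + (15, 16). λ = (16 - 22)/(15 - 6) ≡ 25/9 mod 31. 9⁻¹ ≡ 7 (mod 31) since 9·7 = 63 ≡ 1, so λ ≡ 20.
  x = λ² - 6 - 15 = 400 - 21 ≡ 7; y = λ·(6 - 7) - 22 ≡ 20. → (7, 20)
7Q: (7, 20) + (15, 16). λ = (16 - 20)/(15 - 7) ≡ 27/8 mod 31. 8⁻¹ ≡ 4 (mod 31) since 8·4 = 32 ≡ 1, so λ ≡ 15.
  x = λ² - 7 - 15 = 225 - 22 ≡ 17; y = λ·(7 - 17) - 20 ≡ 16. → (17, 16)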